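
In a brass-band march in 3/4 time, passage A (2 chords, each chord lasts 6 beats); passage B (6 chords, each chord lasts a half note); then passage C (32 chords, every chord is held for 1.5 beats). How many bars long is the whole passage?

24 bars

A: 2 × 6 = 12 beats = 4 bars.
B: 6 × 2 = 12 beats = 4 bars.
C: 32 × 1.5 = 48 beats = 16 bars.
Total: 4 + 4 + 16 = 24 bars.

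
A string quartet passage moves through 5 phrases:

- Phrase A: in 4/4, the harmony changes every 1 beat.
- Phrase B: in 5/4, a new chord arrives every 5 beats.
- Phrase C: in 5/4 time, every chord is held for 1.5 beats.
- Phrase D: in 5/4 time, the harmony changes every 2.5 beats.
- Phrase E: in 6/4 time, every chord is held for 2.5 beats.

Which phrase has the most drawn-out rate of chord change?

A: each chord is 1 beat in 4/4, so 4 per bar.
B: each chord is 5 beats in 5/4, so 1 per bar.
C: each chord is 1.5 beats in 5/4, so 10/3 per bar.
D: each chord is 2.5 beats in 5/4, so 2 per bar.
E: each chord is 2.5 beats in 6/4, so 2.4 per bar.
Slowest is B at 1 chords/bar.

Phrase B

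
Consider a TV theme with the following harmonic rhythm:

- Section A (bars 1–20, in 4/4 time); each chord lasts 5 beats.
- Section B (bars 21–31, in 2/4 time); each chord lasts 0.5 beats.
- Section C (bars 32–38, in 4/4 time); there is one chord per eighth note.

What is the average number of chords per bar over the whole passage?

A: 20 bars of 4 beats is 80 beats; at 5 beats each that's 16 chords.
B: 11 bars of 2 beats is 22 beats; at 0.5 beats each that's 44 chords.
C: 7 bars of 4 beats is 28 beats; at 0.5 beats each that's 56 chords.
Overall: 116 chords over 38 bars → 116/38 = 58/19 chords per bar.

58/19 chords per bar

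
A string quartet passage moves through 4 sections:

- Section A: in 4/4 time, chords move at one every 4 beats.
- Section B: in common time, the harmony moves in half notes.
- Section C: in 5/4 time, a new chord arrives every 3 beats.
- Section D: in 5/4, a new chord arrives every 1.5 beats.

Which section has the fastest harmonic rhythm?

A: 4 beats/bar ÷ 4 beats/chord = 1 chord/bar.
B: 4 beats/bar ÷ 2 beats/chord = 2 chords/bar.
C: 5 beats/bar ÷ 3 beats/chord = 5/3 chords/bar.
D: 5 beats/bar ÷ 1.5 beats/chord = 10/3 chords/bar.
Fastest is D at 10/3 chords/bar.

Section D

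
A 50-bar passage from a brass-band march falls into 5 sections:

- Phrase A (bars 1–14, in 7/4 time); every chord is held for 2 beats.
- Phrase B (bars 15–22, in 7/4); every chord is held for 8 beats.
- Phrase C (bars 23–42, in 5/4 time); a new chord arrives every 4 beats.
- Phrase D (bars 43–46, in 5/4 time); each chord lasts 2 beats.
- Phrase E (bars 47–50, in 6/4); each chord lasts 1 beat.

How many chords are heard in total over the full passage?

A: 14·7 = 98 beats, 98/2 = 49 chords.
B: 8·7 = 56 beats, 56/8 = 7 chords.
C: 20·5 = 100 beats, 100/4 = 25 chords.
D: 4·5 = 20 beats, 20/2 = 10 chords.
E: 4·6 = 24 beats, 24/1 = 24 chords.
Total: 49 + 7 + 25 + 10 + 24 = 115.

115 chords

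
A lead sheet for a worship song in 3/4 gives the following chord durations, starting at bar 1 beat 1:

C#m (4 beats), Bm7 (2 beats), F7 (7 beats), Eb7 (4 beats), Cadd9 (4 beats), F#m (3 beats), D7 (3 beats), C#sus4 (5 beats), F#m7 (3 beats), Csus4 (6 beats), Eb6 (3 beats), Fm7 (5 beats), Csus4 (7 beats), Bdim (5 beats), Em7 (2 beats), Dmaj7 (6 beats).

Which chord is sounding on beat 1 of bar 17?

Beat 1 of bar 17 is beat (17−1)×3 + 1 = 49 overall.
Running totals: C#m ends at 4, Bm7 ends at 6, F7 ends at 13, Eb7 ends at 17, Cadd9 ends at 21, F#m ends at 24, D7 ends at 27, C#sus4 ends at 32, F#m7 ends at 35, Csus4 ends at 41, Eb6 ends at 44, Fm7 ends at 49.
Beat 49 falls within Fm7.

Fm7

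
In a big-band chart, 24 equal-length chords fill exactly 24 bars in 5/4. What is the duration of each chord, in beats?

24 bars × 5 beats/bar = 120 beats total.
120 beats ÷ 24 chords = 5 beats per chord.

5 beats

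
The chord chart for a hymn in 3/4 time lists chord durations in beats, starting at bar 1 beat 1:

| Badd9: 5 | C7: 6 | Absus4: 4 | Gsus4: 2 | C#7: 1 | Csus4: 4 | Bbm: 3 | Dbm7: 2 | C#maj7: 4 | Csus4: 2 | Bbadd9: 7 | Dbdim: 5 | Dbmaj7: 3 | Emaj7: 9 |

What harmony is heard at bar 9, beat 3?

Beat 3 of bar 9 is beat (9−1)×3 + 3 = 27 overall.
Running totals: Badd9 ends at 5, C7 ends at 11, Absus4 ends at 15, Gsus4 ends at 17, C#7 ends at 18, Csus4 ends at 22, Bbm ends at 25, Dbm7 ends at 27.
Beat 27 falls within Dbm7.

Dbm7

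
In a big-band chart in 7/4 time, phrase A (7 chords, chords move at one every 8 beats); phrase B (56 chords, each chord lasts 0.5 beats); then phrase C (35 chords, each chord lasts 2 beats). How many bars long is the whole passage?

22 bars

A: 7 × 8 = 56 beats = 8 bars.
B: 56 × 0.5 = 28 beats = 4 bars.
C: 35 × 2 = 70 beats = 10 bars.
Total: 8 + 4 + 10 = 22 bars.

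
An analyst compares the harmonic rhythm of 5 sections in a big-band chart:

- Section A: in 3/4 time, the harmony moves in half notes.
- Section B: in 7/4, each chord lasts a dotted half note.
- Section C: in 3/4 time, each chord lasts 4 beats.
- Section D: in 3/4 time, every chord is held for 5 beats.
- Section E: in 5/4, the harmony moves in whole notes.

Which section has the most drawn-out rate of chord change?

Section D

A: 3 beats/bar ÷ 2 beats/chord = 1.5 chords/bar.
B: 7 beats/bar ÷ 3 beats/chord = 7/3 chords/bar.
C: 3 beats/bar ÷ 4 beats/chord = 0.75 chords/bar.
D: 3 beats/bar ÷ 5 beats/chord = 0.6 chords/bar.
E: 5 beats/bar ÷ 4 beats/chord = 1.25 chords/bar.
Slowest is D at 0.6 chords/bar.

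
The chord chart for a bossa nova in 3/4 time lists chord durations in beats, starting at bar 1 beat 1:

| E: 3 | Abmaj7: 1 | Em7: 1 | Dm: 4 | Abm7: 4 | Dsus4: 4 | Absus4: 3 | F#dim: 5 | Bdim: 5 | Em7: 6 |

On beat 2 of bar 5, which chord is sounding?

Dsus4

Beat 2 of bar 5 is beat (5−1)×3 + 2 = 14 overall.
Running totals: E ends at 3, Abmaj7 ends at 4, Em7 ends at 5, Dm ends at 9, Abm7 ends at 13, Dsus4 ends at 17.
Beat 14 falls within Dsus4.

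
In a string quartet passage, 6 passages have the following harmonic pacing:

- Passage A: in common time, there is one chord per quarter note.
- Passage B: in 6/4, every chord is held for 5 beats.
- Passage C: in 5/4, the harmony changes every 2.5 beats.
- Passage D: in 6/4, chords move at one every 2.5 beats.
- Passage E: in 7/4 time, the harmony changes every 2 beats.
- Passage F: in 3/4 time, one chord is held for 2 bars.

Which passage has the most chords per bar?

A: 4/1 = 4 chords/bar.
B: 6/5 = 1.2 chords/bar.
C: 5/2.5 = 2 chords/bar.
D: 6/2.5 = 2.4 chords/bar.
E: 7/2 = 3.5 chords/bar.
F: 3/6 = 0.5 chords/bar.
Fastest is A at 4 chords/bar.

Passage A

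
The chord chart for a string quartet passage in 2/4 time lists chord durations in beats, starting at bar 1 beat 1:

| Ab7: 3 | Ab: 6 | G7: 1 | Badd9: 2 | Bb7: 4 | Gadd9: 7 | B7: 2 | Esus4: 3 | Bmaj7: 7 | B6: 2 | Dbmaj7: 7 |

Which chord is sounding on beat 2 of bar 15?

Beat 2 of bar 15 is beat (15−1)×2 + 2 = 30 overall.
Running totals: Ab7 ends at 3, Ab ends at 9, G7 ends at 10, Badd9 ends at 12, Bb7 ends at 16, Gadd9 ends at 23, B7 ends at 25, Esus4 ends at 28, Bmaj7 ends at 35.
Beat 30 falls within Bmaj7.

Bmaj7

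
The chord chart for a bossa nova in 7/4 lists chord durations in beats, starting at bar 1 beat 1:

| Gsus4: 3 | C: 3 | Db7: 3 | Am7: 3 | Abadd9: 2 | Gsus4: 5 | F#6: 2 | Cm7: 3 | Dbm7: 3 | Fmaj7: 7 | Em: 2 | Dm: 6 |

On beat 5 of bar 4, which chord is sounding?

Beat 5 of bar 4 is beat (4−1)×7 + 5 = 26 overall.
Running totals: Gsus4 ends at 3, C ends at 6, Db7 ends at 9, Am7 ends at 12, Abadd9 ends at 14, Gsus4 ends at 19, F#6 ends at 21, Cm7 ends at 24, Dbm7 ends at 27.
Beat 26 falls within Dbm7.

Dbm7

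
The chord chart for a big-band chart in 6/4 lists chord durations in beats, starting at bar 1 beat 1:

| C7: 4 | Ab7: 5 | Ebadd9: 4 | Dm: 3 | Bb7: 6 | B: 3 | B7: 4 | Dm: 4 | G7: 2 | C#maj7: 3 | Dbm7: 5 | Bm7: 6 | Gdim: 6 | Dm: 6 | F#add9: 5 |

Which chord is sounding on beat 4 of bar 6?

G7

Beat 4 of bar 6 is beat (6−1)×6 + 4 = 34 overall.
Running totals: C7 ends at 4, Ab7 ends at 9, Ebadd9 ends at 13, Dm ends at 16, Bb7 ends at 22, B ends at 25, B7 ends at 29, Dm ends at 33, G7 ends at 35.
Beat 34 falls within G7.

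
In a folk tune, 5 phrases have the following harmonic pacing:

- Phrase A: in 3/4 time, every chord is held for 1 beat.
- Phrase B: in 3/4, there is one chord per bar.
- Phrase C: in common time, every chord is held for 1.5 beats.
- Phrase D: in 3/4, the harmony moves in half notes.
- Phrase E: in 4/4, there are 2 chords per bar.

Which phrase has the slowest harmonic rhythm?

Phrase B

A: each chord is 1 beat in 3/4, so 3 per bar.
B: each chord is 3 beats in 3/4, so 1 per bar.
C: each chord is 1.5 beats in 4/4, so 8/3 per bar.
D: each chord is 2 beats in 3/4, so 1.5 per bar.
E: each chord is 2 beats in 4/4, so 2 per bar.
Slowest is B at 1 chords/bar.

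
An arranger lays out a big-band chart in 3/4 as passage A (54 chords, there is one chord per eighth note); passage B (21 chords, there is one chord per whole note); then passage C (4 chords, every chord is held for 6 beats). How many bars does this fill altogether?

A: 54 × 0.5 = 27 beats = 9 bars.
B: 21 × 4 = 84 beats = 28 bars.
C: 4 × 6 = 24 beats = 8 bars.
Total: 9 + 28 + 8 = 45 bars.

45 bars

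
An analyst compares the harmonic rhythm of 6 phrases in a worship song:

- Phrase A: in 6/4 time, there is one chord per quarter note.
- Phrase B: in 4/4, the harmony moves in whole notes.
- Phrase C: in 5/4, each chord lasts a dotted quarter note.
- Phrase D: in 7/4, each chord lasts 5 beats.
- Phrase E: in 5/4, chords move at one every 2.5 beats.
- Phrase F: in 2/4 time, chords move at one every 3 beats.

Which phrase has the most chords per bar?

Phrase A

A: 6/1 = 6 chords/bar.
B: 4/4 = 1 chord/bar.
C: 5/1.5 = 10/3 chords/bar.
D: 7/5 = 1.4 chords/bar.
E: 5/2.5 = 2 chords/bar.
F: 2/3 = 2/3 chords/bar.
Fastest is A at 6 chords/bar.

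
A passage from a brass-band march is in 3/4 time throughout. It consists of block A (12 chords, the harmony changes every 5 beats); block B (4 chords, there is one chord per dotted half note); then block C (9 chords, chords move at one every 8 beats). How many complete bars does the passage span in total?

A: 12 × 5 = 60 beats = 20 bars.
B: 4 × 3 = 12 beats = 4 bars.
C: 9 × 8 = 72 beats = 24 bars.
Total: 20 + 4 + 24 = 48 bars.

48 bars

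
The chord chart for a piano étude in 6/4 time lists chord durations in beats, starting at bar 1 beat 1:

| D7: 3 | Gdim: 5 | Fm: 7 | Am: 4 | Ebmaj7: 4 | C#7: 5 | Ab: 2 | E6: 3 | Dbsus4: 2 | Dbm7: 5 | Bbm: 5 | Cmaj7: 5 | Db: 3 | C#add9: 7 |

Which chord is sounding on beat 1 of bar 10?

Beat 1 of bar 10 is beat (10−1)×6 + 1 = 55 overall.
Running totals: D7 ends at 3, Gdim ends at 8, Fm ends at 15, Am ends at 19, Ebmaj7 ends at 23, C#7 ends at 28, Ab ends at 30, E6 ends at 33, Dbsus4 ends at 35, Dbm7 ends at 40, Bbm ends at 45, Cmaj7 ends at 50, Db ends at 53, C#add9 ends at 60.
Beat 55 falls within C#add9.

C#add9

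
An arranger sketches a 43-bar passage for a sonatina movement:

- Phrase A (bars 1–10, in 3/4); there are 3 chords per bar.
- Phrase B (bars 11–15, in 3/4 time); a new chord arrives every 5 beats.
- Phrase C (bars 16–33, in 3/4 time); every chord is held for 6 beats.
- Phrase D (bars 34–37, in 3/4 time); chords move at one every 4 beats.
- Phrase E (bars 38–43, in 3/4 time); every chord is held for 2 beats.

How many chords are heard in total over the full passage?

54 chords

A: 10 bars × 3 beats = 30 beats; 1 beat/chord → 30 chords.
B: 5 bars × 3 beats = 15 beats; 5 beats/chord → 3 chords.
C: 18 bars × 3 beats = 54 beats; 6 beats/chord → 9 chords.
D: 4 bars × 3 beats = 12 beats; 4 beats/chord → 3 chords.
E: 6 bars × 3 beats = 18 beats; 2 beats/chord → 9 chords.
Total: 30 + 3 + 9 + 3 + 9 = 54.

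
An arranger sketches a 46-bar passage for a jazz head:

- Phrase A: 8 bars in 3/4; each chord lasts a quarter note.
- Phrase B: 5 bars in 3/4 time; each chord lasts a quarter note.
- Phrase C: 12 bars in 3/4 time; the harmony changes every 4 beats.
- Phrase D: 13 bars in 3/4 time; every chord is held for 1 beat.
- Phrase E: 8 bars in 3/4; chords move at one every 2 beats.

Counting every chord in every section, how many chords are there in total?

A: 8 bars × 3 beats = 24 beats; 1 beat/chord → 24 chords.
B: 5 bars × 3 beats = 15 beats; 1 beat/chord → 15 chords.
C: 12 bars × 3 beats = 36 beats; 4 beats/chord → 9 chords.
D: 13 bars × 3 beats = 39 beats; 1 beat/chord → 39 chords.
E: 8 bars × 3 beats = 24 beats; 2 beats/chord → 12 chords.
Total: 24 + 15 + 9 + 39 + 12 = 99.

99 chords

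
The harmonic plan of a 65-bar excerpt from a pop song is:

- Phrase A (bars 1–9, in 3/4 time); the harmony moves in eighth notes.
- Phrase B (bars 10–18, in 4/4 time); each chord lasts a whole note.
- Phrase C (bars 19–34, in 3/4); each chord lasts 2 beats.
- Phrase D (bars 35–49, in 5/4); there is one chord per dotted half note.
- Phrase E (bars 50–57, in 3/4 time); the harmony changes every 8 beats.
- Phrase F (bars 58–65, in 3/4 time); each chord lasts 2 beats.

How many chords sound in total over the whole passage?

127 chords

A has 27 beats and chords last 0.5 each, so 54 chords.
B has 36 beats and chords last 4 each, so 9 chords.
C has 48 beats and chords last 2 each, so 24 chords.
D has 75 beats and chords last 3 each, so 25 chords.
E has 24 beats and chords last 8 each, so 3 chords.
F has 24 beats and chords last 2 each, so 12 chords.
Total: 54 + 9 + 24 + 25 + 3 + 12 = 127.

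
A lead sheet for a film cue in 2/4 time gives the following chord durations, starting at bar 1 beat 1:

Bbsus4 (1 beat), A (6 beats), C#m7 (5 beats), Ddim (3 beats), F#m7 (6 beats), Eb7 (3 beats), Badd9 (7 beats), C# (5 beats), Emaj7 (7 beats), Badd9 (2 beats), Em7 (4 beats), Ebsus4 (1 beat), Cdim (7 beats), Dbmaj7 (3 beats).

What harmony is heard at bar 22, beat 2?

Beat 2 of bar 22 is beat (22−1)×2 + 2 = 44 overall.
Running totals: Bbsus4 ends at 1, A ends at 7, C#m7 ends at 12, Ddim ends at 15, F#m7 ends at 21, Eb7 ends at 24, Badd9 ends at 31, C# ends at 36, Emaj7 ends at 43, Badd9 ends at 45.
Beat 44 falls within Badd9.

Badd9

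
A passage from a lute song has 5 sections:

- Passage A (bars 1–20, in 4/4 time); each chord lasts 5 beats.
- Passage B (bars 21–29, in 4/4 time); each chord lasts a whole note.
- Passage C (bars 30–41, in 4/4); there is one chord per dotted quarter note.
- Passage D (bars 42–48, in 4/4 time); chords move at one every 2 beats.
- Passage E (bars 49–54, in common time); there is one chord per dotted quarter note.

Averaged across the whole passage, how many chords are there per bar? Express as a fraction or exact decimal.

29/18 chords per bar

A: 20 × 4 = 80 beats ÷ 5 = 16 chords.
B: 9 × 4 = 36 beats ÷ 4 = 9 chords.
C: 12 × 4 = 48 beats ÷ 1.5 = 32 chords.
D: 7 × 4 = 28 beats ÷ 2 = 14 chords.
E: 6 × 4 = 24 beats ÷ 1.5 = 16 chords.
Overall: 87 chords over 54 bars → 87/54 = 29/18 chords per bar.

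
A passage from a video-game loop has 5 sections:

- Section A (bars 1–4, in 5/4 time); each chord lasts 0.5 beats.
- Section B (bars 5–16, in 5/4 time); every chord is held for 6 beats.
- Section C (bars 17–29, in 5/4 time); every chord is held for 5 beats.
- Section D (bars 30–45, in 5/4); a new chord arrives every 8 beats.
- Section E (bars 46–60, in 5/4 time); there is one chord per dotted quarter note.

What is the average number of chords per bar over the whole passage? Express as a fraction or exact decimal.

A: 4 × 5 = 20 beats ÷ 0.5 = 40 chords.
B: 12 × 5 = 60 beats ÷ 6 = 10 chords.
C: 13 × 5 = 65 beats ÷ 5 = 13 chords.
D: 16 × 5 = 80 beats ÷ 8 = 10 chords.
E: 15 × 5 = 75 beats ÷ 1.5 = 50 chords.
Overall: 123 chords over 60 bars → 123/60 = 2.05 chords per bar.

2.05 chords per bar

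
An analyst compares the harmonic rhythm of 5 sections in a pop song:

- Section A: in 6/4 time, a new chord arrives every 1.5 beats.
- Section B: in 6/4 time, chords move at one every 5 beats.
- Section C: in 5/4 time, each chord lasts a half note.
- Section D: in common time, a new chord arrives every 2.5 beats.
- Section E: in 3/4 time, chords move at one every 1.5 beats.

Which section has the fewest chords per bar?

A: 6/1.5 = 4 chords/bar.
B: 6/5 = 1.2 chords/bar.
C: 5/2 = 2.5 chords/bar.
D: 4/2.5 = 1.6 chords/bar.
E: 3/1.5 = 2 chords/bar.
Slowest is B at 1.2 chords/bar.

Section B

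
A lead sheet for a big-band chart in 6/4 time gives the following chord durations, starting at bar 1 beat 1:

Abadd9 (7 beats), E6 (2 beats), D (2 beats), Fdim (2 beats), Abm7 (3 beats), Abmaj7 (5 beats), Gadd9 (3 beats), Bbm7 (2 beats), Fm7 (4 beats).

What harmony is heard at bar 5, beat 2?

Beat 2 of bar 5 is beat (5−1)×6 + 2 = 26 overall.
Running totals: Abadd9 ends at 7, E6 ends at 9, D ends at 11, Fdim ends at 13, Abm7 ends at 16, Abmaj7 ends at 21, Gadd9 ends at 24, Bbm7 ends at 26.
Beat 26 falls within Bbm7.

Bbm7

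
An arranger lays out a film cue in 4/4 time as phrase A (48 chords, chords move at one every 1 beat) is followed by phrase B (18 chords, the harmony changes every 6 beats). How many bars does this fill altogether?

39 bars

A: 48 × 1 = 48 beats = 12 bars.
B: 18 × 6 = 108 beats = 27 bars.
Total: 12 + 27 = 39 bars.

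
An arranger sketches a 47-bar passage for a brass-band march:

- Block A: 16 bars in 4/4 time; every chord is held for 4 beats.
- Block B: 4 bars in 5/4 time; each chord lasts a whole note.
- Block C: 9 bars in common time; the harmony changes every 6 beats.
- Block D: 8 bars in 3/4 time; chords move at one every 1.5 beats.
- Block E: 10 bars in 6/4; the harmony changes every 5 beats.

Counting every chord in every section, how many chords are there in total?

55 chords

A: 16·4 = 64 beats, 64/4 = 16 chords.
B: 4·5 = 20 beats, 20/4 = 5 chords.
C: 9·4 = 36 beats, 36/6 = 6 chords.
D: 8·3 = 24 beats, 24/1.5 = 16 chords.
E: 10·6 = 60 beats, 60/5 = 12 chords.
Total: 16 + 5 + 6 + 16 + 12 = 55.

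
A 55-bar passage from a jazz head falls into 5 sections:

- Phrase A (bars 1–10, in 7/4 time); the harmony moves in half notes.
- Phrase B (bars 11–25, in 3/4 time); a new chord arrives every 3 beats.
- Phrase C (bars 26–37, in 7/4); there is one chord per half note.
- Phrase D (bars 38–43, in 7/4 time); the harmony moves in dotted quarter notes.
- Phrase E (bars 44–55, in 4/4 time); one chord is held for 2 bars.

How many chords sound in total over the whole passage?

126 chords

A: 10 bars × 7 beats = 70 beats; 2 beats/chord → 35 chords.
B: 15 bars × 3 beats = 45 beats; 3 beats/chord → 15 chords.
C: 12 bars × 7 beats = 84 beats; 2 beats/chord → 42 chords.
D: 6 bars × 7 beats = 42 beats; 1.5 beats/chord → 28 chords.
E: 12 bars × 4 beats = 48 beats; 8 beats/chord → 6 chords.
Total: 35 + 15 + 42 + 28 + 6 = 126.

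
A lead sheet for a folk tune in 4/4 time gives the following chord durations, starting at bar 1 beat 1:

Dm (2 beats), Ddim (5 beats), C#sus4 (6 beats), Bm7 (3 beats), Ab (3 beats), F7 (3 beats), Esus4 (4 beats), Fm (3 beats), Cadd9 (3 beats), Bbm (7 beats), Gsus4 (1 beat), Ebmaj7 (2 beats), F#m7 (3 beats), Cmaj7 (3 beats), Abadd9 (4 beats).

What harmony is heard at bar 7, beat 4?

Fm

Beat 4 of bar 7 is beat (7−1)×4 + 4 = 28 overall.
Running totals: Dm ends at 2, Ddim ends at 7, C#sus4 ends at 13, Bm7 ends at 16, Ab ends at 19, F7 ends at 22, Esus4 ends at 26, Fm ends at 29.
Beat 28 falls within Fm.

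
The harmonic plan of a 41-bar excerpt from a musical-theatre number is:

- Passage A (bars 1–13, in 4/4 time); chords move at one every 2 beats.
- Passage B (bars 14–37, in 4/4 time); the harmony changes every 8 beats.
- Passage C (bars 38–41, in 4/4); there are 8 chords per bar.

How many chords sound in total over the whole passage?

A: 13 bars × 4 beats = 52 beats; 2 beats/chord → 26 chords.
B: 24 bars × 4 beats = 96 beats; 8 beats/chord → 12 chords.
C: 4 bars × 4 beats = 16 beats; 0.5 beats/chord → 32 chords.
Total: 26 + 12 + 32 = 70.

70 chords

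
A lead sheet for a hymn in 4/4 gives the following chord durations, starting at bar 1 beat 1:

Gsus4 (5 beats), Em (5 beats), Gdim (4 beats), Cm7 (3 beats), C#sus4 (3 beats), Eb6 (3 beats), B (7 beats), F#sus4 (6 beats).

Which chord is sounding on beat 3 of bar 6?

Eb6

Beat 3 of bar 6 is beat (6−1)×4 + 3 = 23 overall.
Running totals: Gsus4 ends at 5, Em ends at 10, Gdim ends at 14, Cm7 ends at 17, C#sus4 ends at 20, Eb6 ends at 23.
Beat 23 falls within Eb6.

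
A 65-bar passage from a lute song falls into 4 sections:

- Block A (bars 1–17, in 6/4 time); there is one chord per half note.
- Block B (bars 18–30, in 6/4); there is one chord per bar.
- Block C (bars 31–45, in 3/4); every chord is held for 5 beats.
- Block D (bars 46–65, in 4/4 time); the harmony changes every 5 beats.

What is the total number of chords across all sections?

A: 17·6 = 102 beats, 102/2 = 51 chords.
B: 13·6 = 78 beats, 78/6 = 13 chords.
C: 15·3 = 45 beats, 45/5 = 9 chords.
D: 20·4 = 80 beats, 80/5 = 16 chords.
Total: 51 + 13 + 9 + 16 = 89.

89 chords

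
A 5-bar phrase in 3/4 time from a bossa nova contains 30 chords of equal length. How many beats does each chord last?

0.5 beats

5 bars × 3 beats/bar = 15 beats total.
15 beats ÷ 30 chords = 0.5 beats per chord.
(That is an eighth note.)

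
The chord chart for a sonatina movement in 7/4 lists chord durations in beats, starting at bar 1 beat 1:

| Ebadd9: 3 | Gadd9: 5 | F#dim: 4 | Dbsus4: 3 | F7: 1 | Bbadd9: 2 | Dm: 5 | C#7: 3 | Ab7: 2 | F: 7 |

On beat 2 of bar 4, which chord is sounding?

Beat 2 of bar 4 is beat (4−1)×7 + 2 = 23 overall.
Running totals: Ebadd9 ends at 3, Gadd9 ends at 8, F#dim ends at 12, Dbsus4 ends at 15, F7 ends at 16, Bbadd9 ends at 18, Dm ends at 23.
Beat 23 falls within Dm.

Dm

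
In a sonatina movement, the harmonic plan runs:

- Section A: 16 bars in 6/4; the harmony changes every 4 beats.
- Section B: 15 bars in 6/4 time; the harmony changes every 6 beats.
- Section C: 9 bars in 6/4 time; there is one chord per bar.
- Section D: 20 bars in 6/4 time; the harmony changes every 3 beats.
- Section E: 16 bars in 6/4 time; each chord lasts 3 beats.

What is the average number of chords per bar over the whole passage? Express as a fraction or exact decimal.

A: 16 × 6 = 96 beats ÷ 4 = 24 chords.
B: 15 × 6 = 90 beats ÷ 6 = 15 chords.
C: 9 × 6 = 54 beats ÷ 6 = 9 chords.
D: 20 × 6 = 120 beats ÷ 3 = 40 chords.
E: 16 × 6 = 96 beats ÷ 3 = 32 chords.
Overall: 120 chords over 76 bars → 120/76 = 30/19 chords per bar.

30/19 chords per bar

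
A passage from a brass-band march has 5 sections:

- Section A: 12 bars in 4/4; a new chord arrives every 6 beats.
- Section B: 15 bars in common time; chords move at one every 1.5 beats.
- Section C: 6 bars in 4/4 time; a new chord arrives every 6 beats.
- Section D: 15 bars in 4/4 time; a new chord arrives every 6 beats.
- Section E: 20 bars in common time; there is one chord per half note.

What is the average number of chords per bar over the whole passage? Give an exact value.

1.5 chords per bar

A: 12 × 4 = 48 beats ÷ 6 = 8 chords.
B: 15 × 4 = 60 beats ÷ 1.5 = 40 chords.
C: 6 × 4 = 24 beats ÷ 6 = 4 chords.
D: 15 × 4 = 60 beats ÷ 6 = 10 chords.
E: 20 × 4 = 80 beats ÷ 2 = 40 chords.
Overall: 102 chords over 68 bars → 102/68 = 1.5 chords per bar.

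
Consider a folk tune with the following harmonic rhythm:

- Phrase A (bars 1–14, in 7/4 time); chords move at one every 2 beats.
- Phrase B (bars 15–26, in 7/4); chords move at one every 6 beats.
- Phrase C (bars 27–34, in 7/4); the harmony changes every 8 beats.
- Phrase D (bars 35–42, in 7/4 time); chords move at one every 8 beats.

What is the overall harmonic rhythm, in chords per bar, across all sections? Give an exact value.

A: 14 × 7 = 98 beats ÷ 2 = 49 chords.
B: 12 × 7 = 84 beats ÷ 6 = 14 chords.
C: 8 × 7 = 56 beats ÷ 8 = 7 chords.
D: 8 × 7 = 56 beats ÷ 8 = 7 chords.
Overall: 77 chords over 42 bars → 77/42 = 11/6 chords per bar.

11/6 chords per bar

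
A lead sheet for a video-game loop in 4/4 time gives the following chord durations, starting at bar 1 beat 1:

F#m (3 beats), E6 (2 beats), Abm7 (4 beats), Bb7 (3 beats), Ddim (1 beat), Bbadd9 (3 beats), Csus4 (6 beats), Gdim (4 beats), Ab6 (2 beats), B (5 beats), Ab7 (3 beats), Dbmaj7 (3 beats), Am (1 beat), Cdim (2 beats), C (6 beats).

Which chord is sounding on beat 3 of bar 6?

Gdim

Beat 3 of bar 6 is beat (6−1)×4 + 3 = 23 overall.
Running totals: F#m ends at 3, E6 ends at 5, Abm7 ends at 9, Bb7 ends at 12, Ddim ends at 13, Bbadd9 ends at 16, Csus4 ends at 22, Gdim ends at 26.
Beat 23 falls within Gdim.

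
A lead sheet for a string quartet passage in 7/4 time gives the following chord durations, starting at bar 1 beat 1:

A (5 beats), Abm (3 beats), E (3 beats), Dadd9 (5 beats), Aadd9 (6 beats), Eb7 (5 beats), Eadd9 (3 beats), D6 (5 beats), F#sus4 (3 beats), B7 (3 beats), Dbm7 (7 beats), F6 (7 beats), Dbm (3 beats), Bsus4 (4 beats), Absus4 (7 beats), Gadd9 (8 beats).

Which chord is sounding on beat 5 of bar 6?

B7

Beat 5 of bar 6 is beat (6−1)×7 + 5 = 40 overall.
Running totals: A ends at 5, Abm ends at 8, E ends at 11, Dadd9 ends at 16, Aadd9 ends at 22, Eb7 ends at 27, Eadd9 ends at 30, D6 ends at 35, F#sus4 ends at 38, B7 ends at 41.
Beat 40 falls within B7.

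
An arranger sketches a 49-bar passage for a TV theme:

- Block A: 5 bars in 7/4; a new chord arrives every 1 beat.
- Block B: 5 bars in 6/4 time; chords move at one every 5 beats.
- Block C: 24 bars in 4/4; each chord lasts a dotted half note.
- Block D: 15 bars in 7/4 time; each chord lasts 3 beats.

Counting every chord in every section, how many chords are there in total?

A: 5 bars × 7 beats = 35 beats; 1 beat/chord → 35 chords.
B: 5 bars × 6 beats = 30 beats; 5 beats/chord → 6 chords.
C: 24 bars × 4 beats = 96 beats; 3 beats/chord → 32 chords.
D: 15 bars × 7 beats = 105 beats; 3 beats/chord → 35 chords.
Total: 35 + 6 + 32 + 35 = 108.

108 chords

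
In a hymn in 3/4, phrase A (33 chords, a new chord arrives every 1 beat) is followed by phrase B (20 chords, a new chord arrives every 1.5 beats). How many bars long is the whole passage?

A: 33 × 1 = 33 beats = 11 bars.
B: 20 × 1.5 = 30 beats = 10 bars.
Total: 11 + 10 = 21 bars.

21 bars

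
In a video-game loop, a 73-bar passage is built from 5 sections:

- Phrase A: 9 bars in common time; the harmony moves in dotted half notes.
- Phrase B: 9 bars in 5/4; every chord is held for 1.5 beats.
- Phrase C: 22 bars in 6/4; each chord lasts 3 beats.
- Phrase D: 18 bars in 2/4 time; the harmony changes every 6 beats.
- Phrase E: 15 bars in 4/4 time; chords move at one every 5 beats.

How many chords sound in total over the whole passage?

104 chords

A: 9 bars × 4 beats = 36 beats; 3 beats/chord → 12 chords.
B: 9 bars × 5 beats = 45 beats; 1.5 beats/chord → 30 chords.
C: 22 bars × 6 beats = 132 beats; 3 beats/chord → 44 chords.
D: 18 bars × 2 beats = 36 beats; 6 beats/chord → 6 chords.
E: 15 bars × 4 beats = 60 beats; 5 beats/chord → 12 chords.
Total: 12 + 30 + 44 + 6 + 12 = 104.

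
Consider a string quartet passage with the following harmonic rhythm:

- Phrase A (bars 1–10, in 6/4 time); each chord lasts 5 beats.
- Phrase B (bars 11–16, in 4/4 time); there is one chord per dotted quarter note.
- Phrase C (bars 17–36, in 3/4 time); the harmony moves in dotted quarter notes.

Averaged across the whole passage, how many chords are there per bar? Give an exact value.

17/9 chords per bar

A: 10 bars of 6 beats is 60 beats; at 5 beats each that's 12 chords.
B: 6 bars of 4 beats is 24 beats; at 1.5 beats each that's 16 chords.
C: 20 bars of 3 beats is 60 beats; at 1.5 beats each that's 40 chords.
Overall: 68 chords over 36 bars → 68/36 = 17/9 chords per bar.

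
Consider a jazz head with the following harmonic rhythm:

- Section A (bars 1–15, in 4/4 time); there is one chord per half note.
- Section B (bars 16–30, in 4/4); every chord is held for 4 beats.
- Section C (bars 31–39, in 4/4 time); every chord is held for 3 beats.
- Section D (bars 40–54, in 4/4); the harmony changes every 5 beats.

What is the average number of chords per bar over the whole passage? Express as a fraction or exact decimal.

23/18 chords per bar

A: 15 × 4 = 60 beats ÷ 2 = 30 chords.
B: 15 × 4 = 60 beats ÷ 4 = 15 chords.
C: 9 × 4 = 36 beats ÷ 3 = 12 chords.
D: 15 × 4 = 60 beats ÷ 5 = 12 chords.
Overall: 69 chords over 54 bars → 69/54 = 23/18 chords per bar.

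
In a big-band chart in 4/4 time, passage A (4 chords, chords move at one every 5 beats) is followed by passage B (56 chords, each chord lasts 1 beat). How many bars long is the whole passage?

19 bars

A: 4 × 5 = 20 beats = 5 bars.
B: 56 × 1 = 56 beats = 14 bars.
Total: 5 + 14 = 19 bars.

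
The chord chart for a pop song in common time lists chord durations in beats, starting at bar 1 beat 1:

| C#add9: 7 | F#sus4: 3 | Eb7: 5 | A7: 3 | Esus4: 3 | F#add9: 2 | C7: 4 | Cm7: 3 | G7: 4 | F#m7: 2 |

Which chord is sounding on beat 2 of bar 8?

Beat 2 of bar 8 is beat (8−1)×4 + 2 = 30 overall.
Running totals: C#add9 ends at 7, F#sus4 ends at 10, Eb7 ends at 15, A7 ends at 18, Esus4 ends at 21, F#add9 ends at 23, C7 ends at 27, Cm7 ends at 30.
Beat 30 falls within Cm7.

Cm7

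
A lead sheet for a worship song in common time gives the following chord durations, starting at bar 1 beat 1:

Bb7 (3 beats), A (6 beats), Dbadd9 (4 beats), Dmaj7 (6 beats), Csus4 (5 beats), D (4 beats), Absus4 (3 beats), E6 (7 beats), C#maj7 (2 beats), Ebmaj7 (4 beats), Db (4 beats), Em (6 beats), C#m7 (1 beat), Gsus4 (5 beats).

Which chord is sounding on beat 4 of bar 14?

Beat 4 of bar 14 is beat (14−1)×4 + 4 = 56 overall.
Running totals: Bb7 ends at 3, A ends at 9, Dbadd9 ends at 13, Dmaj7 ends at 19, Csus4 ends at 24, D ends at 28, Absus4 ends at 31, E6 ends at 38, C#maj7 ends at 40, Ebmaj7 ends at 44, Db ends at 48, Em ends at 54, C#m7 ends at 55, Gsus4 ends at 60.
Beat 56 falls within Gsus4.

Gsus4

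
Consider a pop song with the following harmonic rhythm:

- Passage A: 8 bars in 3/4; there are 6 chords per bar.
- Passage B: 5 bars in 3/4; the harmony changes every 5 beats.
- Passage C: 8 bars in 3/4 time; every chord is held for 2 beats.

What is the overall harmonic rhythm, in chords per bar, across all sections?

A: 8 bars of 3 beats is 24 beats; at 0.5 beats each that's 48 chords.
B: 5 bars of 3 beats is 15 beats; at 5 beats each that's 3 chords.
C: 8 bars of 3 beats is 24 beats; at 2 beats each that's 12 chords.
Overall: 63 chords over 21 bars → 63/21 = 3 chords per bar.

3 chords per bar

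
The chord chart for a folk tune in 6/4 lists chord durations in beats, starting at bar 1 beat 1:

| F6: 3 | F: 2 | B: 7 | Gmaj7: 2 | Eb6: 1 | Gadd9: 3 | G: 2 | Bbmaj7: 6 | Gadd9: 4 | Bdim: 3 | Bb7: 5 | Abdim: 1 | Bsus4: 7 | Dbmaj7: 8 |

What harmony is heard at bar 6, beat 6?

Bb7

Beat 6 of bar 6 is beat (6−1)×6 + 6 = 36 overall.
Running totals: F6 ends at 3, F ends at 5, B ends at 12, Gmaj7 ends at 14, Eb6 ends at 15, Gadd9 ends at 18, G ends at 20, Bbmaj7 ends at 26, Gadd9 ends at 30, Bdim ends at 33, Bb7 ends at 38.
Beat 36 falls within Bb7.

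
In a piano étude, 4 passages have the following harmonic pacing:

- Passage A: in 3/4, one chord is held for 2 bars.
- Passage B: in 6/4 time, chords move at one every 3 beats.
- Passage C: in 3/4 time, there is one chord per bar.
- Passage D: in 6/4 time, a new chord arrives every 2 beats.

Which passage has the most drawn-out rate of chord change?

Passage A

A: 3/6 = 0.5 chords/bar.
B: 6/3 = 2 chords/bar.
C: 3/3 = 1 chord/bar.
D: 6/2 = 3 chords/bar.
Slowest is A at 0.5 chords/bar.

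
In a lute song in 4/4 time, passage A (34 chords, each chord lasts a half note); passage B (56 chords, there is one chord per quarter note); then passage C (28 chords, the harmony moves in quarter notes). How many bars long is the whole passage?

A: 34 × 2 = 68 beats = 17 bars.
B: 56 × 1 = 56 beats = 14 bars.
C: 28 × 1 = 28 beats = 7 bars.
Total: 17 + 14 + 7 = 38 bars.

38 bars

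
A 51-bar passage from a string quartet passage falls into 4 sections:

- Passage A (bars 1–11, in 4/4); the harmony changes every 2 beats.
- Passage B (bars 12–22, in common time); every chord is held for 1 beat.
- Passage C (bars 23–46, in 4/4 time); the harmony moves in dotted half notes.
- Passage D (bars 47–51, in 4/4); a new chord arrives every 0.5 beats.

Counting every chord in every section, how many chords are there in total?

A: 11 bars × 4 beats = 44 beats; 2 beats/chord → 22 chords.
B: 11 bars × 4 beats = 44 beats; 1 beat/chord → 44 chords.
C: 24 bars × 4 beats = 96 beats; 3 beats/chord → 32 chords.
D: 5 bars × 4 beats = 20 beats; 0.5 beats/chord → 40 chords.
Total: 22 + 44 + 32 + 40 = 138.

138 chords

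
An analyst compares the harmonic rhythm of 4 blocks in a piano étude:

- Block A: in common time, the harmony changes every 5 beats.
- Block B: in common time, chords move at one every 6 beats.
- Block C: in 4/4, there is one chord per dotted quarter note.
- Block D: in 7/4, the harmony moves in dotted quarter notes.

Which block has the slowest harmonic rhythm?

A: 4 beats/bar ÷ 5 beats/chord = 0.8 chords/bar.
B: 4 beats/bar ÷ 6 beats/chord = 2/3 chords/bar.
C: 4 beats/bar ÷ 1.5 beats/chord = 8/3 chords/bar.
D: 7 beats/bar ÷ 1.5 beats/chord = 14/3 chords/bar.
Slowest is B at 2/3 chords/bar.

Block B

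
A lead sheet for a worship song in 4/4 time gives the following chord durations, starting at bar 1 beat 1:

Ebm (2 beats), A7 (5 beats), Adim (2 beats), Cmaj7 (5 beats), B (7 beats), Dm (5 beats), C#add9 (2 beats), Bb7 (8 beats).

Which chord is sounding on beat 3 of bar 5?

Beat 3 of bar 5 is beat (5−1)×4 + 3 = 19 overall.
Running totals: Ebm ends at 2, A7 ends at 7, Adim ends at 9, Cmaj7 ends at 14, B ends at 21.
Beat 19 falls within B.

B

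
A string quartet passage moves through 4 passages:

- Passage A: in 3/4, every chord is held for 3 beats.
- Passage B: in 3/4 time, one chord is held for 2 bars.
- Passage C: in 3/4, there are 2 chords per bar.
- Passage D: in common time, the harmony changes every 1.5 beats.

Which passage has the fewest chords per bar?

A: 3/3 = 1 chord/bar.
B: 3/6 = 0.5 chords/bar.
C: 3/1.5 = 2 chords/bar.
D: 4/1.5 = 8/3 chords/bar.
Slowest is B at 0.5 chords/bar.

Passage B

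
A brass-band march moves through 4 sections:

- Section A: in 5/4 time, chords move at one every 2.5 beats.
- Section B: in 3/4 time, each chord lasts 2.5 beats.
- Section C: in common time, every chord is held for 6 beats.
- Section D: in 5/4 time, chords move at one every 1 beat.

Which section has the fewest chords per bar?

A: 5 beats/bar ÷ 2.5 beats/chord = 2 chords/bar.
B: 3 beats/bar ÷ 2.5 beats/chord = 1.2 chords/bar.
C: 4 beats/bar ÷ 6 beats/chord = 2/3 chords/bar.
D: 5 beats/bar ÷ 1 beat/chord = 5 chords/bar.
Slowest is C at 2/3 chords/bar.

Section C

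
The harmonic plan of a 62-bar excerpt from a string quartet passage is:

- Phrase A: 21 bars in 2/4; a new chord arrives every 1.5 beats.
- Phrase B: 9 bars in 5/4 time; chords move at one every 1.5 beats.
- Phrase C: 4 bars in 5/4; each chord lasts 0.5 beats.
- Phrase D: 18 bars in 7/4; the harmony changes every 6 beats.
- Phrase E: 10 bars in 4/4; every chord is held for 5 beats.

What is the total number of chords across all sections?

127 chords

A: 21·2 = 42 beats, 42/1.5 = 28 chords.
B: 9·5 = 45 beats, 45/1.5 = 30 chords.
C: 4·5 = 20 beats, 20/0.5 = 40 chords.
D: 18·7 = 126 beats, 126/6 = 21 chords.
E: 10·4 = 40 beats, 40/5 = 8 chords.
Total: 28 + 30 + 40 + 21 + 8 = 127.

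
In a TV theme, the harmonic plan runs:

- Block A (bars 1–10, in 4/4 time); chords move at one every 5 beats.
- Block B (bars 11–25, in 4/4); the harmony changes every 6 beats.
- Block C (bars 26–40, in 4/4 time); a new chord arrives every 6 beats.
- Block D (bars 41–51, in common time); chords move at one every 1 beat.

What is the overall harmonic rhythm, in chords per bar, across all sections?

24/17 chords per bar

A: 10 bars of 4 beats is 40 beats; at 5 beats each that's 8 chords.
B: 15 bars of 4 beats is 60 beats; at 6 beats each that's 10 chords.
C: 15 bars of 4 beats is 60 beats; at 6 beats each that's 10 chords.
D: 11 bars of 4 beats is 44 beats; at 1 beat each that's 44 chords.
Overall: 72 chords over 51 bars → 72/51 = 24/17 chords per bar.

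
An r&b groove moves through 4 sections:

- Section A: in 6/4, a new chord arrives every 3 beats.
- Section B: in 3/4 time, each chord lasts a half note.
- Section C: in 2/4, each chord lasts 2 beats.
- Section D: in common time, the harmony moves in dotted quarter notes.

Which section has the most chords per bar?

Section D

A: 6/3 = 2 chords/bar.
B: 3/2 = 1.5 chords/bar.
C: 2/2 = 1 chord/bar.
D: 4/1.5 = 8/3 chords/bar.
Fastest is D at 8/3 chords/bar.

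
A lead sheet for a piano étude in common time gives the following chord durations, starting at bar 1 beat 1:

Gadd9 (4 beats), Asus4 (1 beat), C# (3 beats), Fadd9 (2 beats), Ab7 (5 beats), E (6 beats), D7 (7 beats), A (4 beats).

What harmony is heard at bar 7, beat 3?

D7

Beat 3 of bar 7 is beat (7−1)×4 + 3 = 27 overall.
Running totals: Gadd9 ends at 4, Asus4 ends at 5, C# ends at 8, Fadd9 ends at 10, Ab7 ends at 15, E ends at 21, D7 ends at 28.
Beat 27 falls within D7.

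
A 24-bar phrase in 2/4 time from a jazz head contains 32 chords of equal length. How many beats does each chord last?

24 bars × 2 beats/bar = 48 beats total.
48 beats ÷ 32 chords = 1.5 beats per chord.
(That is a dotted quarter note.)

1.5 beats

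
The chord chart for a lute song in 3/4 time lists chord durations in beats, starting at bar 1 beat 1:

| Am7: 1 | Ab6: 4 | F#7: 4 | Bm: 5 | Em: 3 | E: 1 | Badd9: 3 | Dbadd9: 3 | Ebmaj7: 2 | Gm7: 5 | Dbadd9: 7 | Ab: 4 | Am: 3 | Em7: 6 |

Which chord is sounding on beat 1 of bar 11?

Beat 1 of bar 11 is beat (11−1)×3 + 1 = 31 overall.
Running totals: Am7 ends at 1, Ab6 ends at 5, F#7 ends at 9, Bm ends at 14, Em ends at 17, E ends at 18, Badd9 ends at 21, Dbadd9 ends at 24, Ebmaj7 ends at 26, Gm7 ends at 31.
Beat 31 falls within Gm7.

Gm7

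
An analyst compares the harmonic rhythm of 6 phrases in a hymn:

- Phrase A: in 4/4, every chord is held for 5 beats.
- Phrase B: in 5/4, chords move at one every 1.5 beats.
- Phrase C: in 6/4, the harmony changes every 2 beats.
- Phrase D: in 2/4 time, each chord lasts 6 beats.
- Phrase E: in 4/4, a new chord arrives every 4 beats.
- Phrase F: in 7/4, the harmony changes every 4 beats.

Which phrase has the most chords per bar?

Phrase B

A: 4/5 = 0.8 chords/bar.
B: 5/1.5 = 10/3 chords/bar.
C: 6/2 = 3 chords/bar.
D: 2/6 = 1/3 chords/bar.
E: 4/4 = 1 chord/bar.
F: 7/4 = 1.75 chords/bar.
Fastest is B at 10/3 chords/bar.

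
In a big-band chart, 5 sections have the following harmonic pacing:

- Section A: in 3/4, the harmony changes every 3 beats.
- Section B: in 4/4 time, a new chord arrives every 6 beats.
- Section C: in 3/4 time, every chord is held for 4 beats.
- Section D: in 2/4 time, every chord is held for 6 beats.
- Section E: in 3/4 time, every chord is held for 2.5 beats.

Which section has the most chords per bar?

A: each chord is 3 beats in 3/4, so 1 per bar.
B: each chord is 6 beats in 4/4, so 2/3 per bar.
C: each chord is 4 beats in 3/4, so 0.75 per bar.
D: each chord is 6 beats in 2/4, so 1/3 per bar.
E: each chord is 2.5 beats in 3/4, so 1.2 per bar.
Fastest is E at 1.2 chords/bar.

Section E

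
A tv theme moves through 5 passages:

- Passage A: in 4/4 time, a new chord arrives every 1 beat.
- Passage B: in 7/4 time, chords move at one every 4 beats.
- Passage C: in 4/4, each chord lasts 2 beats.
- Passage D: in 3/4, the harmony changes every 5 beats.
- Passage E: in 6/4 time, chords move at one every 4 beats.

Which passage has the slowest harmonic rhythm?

Passage D

A: each chord is 1 beat in 4/4, so 4 per bar.
B: each chord is 4 beats in 7/4, so 1.75 per bar.
C: each chord is 2 beats in 4/4, so 2 per bar.
D: each chord is 5 beats in 3/4, so 0.6 per bar.
E: each chord is 4 beats in 6/4, so 1.5 per bar.
Slowest is D at 0.6 chords/bar.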